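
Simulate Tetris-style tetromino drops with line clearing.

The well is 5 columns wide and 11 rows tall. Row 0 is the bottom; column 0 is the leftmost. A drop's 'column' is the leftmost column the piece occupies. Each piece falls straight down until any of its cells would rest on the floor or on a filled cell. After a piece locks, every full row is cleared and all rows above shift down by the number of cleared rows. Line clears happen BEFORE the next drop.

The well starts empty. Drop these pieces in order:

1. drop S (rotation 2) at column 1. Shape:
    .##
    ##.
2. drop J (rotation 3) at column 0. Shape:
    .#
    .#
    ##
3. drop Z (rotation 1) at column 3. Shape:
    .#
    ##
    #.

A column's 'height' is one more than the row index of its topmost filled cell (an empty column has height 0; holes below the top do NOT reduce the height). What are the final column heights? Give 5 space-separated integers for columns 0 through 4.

Answer: 2 4 2 4 5

Derivation:
Drop 1: S rot2 at col 1 lands with bottom-row=0; cleared 0 line(s) (total 0); column heights now [0 1 2 2 0], max=2
Drop 2: J rot3 at col 0 lands with bottom-row=1; cleared 0 line(s) (total 0); column heights now [2 4 2 2 0], max=4
Drop 3: Z rot1 at col 3 lands with bottom-row=2; cleared 0 line(s) (total 0); column heights now [2 4 2 4 5], max=5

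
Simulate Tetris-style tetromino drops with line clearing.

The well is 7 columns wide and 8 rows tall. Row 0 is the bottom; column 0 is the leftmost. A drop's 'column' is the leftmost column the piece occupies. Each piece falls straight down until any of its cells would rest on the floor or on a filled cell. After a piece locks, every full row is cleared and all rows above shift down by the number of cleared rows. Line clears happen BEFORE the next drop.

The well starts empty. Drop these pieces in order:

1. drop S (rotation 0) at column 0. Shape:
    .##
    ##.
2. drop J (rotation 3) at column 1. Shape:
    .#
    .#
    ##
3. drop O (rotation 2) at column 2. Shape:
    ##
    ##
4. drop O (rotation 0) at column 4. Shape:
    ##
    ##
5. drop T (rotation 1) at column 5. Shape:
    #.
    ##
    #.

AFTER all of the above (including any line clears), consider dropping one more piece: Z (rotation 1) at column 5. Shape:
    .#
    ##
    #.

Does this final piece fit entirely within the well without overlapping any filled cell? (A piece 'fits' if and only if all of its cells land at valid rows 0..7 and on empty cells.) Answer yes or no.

Drop 1: S rot0 at col 0 lands with bottom-row=0; cleared 0 line(s) (total 0); column heights now [1 2 2 0 0 0 0], max=2
Drop 2: J rot3 at col 1 lands with bottom-row=2; cleared 0 line(s) (total 0); column heights now [1 3 5 0 0 0 0], max=5
Drop 3: O rot2 at col 2 lands with bottom-row=5; cleared 0 line(s) (total 0); column heights now [1 3 7 7 0 0 0], max=7
Drop 4: O rot0 at col 4 lands with bottom-row=0; cleared 0 line(s) (total 0); column heights now [1 3 7 7 2 2 0], max=7
Drop 5: T rot1 at col 5 lands with bottom-row=2; cleared 0 line(s) (total 0); column heights now [1 3 7 7 2 5 4], max=7
Test piece Z rot1 at col 5 (width 2): heights before test = [1 3 7 7 2 5 4]; fits = True

Answer: yes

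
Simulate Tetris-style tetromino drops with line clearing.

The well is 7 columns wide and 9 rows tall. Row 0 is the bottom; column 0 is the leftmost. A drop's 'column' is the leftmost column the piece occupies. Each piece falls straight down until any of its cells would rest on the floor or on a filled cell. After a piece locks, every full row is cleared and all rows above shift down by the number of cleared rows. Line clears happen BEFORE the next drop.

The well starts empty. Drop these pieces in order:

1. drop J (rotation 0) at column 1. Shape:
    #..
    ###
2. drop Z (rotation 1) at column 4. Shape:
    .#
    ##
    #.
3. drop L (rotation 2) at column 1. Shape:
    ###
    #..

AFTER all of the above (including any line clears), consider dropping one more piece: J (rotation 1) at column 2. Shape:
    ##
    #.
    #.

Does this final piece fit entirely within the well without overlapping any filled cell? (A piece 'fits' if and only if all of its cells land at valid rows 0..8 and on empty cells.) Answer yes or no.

Answer: yes

Derivation:
Drop 1: J rot0 at col 1 lands with bottom-row=0; cleared 0 line(s) (total 0); column heights now [0 2 1 1 0 0 0], max=2
Drop 2: Z rot1 at col 4 lands with bottom-row=0; cleared 0 line(s) (total 0); column heights now [0 2 1 1 2 3 0], max=3
Drop 3: L rot2 at col 1 lands with bottom-row=2; cleared 0 line(s) (total 0); column heights now [0 4 4 4 2 3 0], max=4
Test piece J rot1 at col 2 (width 2): heights before test = [0 4 4 4 2 3 0]; fits = True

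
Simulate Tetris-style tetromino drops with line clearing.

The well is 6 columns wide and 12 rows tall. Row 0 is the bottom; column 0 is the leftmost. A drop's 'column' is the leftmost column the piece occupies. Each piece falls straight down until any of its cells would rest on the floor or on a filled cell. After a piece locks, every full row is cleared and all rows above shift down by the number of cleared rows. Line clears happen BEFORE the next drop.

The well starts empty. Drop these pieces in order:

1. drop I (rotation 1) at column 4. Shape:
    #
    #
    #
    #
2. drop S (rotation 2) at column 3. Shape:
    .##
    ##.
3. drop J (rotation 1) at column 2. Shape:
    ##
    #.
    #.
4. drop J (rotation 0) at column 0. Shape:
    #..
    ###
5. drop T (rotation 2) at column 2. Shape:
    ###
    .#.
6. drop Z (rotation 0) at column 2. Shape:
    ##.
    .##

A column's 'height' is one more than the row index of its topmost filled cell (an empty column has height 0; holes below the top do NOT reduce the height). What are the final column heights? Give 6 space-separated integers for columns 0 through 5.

Answer: 8 7 10 10 9 6

Derivation:
Drop 1: I rot1 at col 4 lands with bottom-row=0; cleared 0 line(s) (total 0); column heights now [0 0 0 0 4 0], max=4
Drop 2: S rot2 at col 3 lands with bottom-row=4; cleared 0 line(s) (total 0); column heights now [0 0 0 5 6 6], max=6
Drop 3: J rot1 at col 2 lands with bottom-row=3; cleared 0 line(s) (total 0); column heights now [0 0 6 6 6 6], max=6
Drop 4: J rot0 at col 0 lands with bottom-row=6; cleared 0 line(s) (total 0); column heights now [8 7 7 6 6 6], max=8
Drop 5: T rot2 at col 2 lands with bottom-row=6; cleared 0 line(s) (total 0); column heights now [8 7 8 8 8 6], max=8
Drop 6: Z rot0 at col 2 lands with bottom-row=8; cleared 0 line(s) (total 0); column heights now [8 7 10 10 9 6], max=10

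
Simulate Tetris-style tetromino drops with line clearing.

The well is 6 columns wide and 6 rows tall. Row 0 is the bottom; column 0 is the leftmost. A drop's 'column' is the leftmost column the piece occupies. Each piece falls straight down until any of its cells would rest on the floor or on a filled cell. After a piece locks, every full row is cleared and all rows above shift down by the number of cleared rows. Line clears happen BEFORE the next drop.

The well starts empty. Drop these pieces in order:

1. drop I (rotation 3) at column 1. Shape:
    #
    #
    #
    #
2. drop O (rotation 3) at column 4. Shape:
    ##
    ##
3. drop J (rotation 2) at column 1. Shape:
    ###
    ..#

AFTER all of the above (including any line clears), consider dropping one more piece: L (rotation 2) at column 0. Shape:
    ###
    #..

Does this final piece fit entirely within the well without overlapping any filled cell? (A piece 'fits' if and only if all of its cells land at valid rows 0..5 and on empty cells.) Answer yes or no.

Answer: yes

Derivation:
Drop 1: I rot3 at col 1 lands with bottom-row=0; cleared 0 line(s) (total 0); column heights now [0 4 0 0 0 0], max=4
Drop 2: O rot3 at col 4 lands with bottom-row=0; cleared 0 line(s) (total 0); column heights now [0 4 0 0 2 2], max=4
Drop 3: J rot2 at col 1 lands with bottom-row=3; cleared 0 line(s) (total 0); column heights now [0 5 5 5 2 2], max=5
Test piece L rot2 at col 0 (width 3): heights before test = [0 5 5 5 2 2]; fits = True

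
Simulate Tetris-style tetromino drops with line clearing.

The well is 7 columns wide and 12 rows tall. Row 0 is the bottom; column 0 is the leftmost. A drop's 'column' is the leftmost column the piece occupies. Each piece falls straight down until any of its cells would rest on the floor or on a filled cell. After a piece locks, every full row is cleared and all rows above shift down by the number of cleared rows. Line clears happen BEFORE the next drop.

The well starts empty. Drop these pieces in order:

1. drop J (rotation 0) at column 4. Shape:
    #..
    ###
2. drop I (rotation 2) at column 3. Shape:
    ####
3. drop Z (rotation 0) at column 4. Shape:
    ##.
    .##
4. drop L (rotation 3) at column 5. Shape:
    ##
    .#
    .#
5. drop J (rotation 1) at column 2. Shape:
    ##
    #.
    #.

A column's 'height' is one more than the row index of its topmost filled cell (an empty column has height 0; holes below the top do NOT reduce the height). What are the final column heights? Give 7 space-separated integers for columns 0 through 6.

Answer: 0 0 4 4 5 7 7

Derivation:
Drop 1: J rot0 at col 4 lands with bottom-row=0; cleared 0 line(s) (total 0); column heights now [0 0 0 0 2 1 1], max=2
Drop 2: I rot2 at col 3 lands with bottom-row=2; cleared 0 line(s) (total 0); column heights now [0 0 0 3 3 3 3], max=3
Drop 3: Z rot0 at col 4 lands with bottom-row=3; cleared 0 line(s) (total 0); column heights now [0 0 0 3 5 5 4], max=5
Drop 4: L rot3 at col 5 lands with bottom-row=4; cleared 0 line(s) (total 0); column heights now [0 0 0 3 5 7 7], max=7
Drop 5: J rot1 at col 2 lands with bottom-row=1; cleared 0 line(s) (total 0); column heights now [0 0 4 4 5 7 7], max=7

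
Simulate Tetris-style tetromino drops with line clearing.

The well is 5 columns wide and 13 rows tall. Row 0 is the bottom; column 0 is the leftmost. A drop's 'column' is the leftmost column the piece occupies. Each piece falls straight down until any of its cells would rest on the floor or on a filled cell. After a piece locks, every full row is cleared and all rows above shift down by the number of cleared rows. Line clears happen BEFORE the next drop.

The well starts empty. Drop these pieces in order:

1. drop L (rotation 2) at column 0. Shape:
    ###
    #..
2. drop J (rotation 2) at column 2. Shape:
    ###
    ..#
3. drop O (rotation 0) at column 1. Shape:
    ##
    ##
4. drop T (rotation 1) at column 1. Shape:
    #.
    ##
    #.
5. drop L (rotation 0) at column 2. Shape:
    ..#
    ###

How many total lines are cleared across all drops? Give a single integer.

Drop 1: L rot2 at col 0 lands with bottom-row=0; cleared 0 line(s) (total 0); column heights now [2 2 2 0 0], max=2
Drop 2: J rot2 at col 2 lands with bottom-row=1; cleared 0 line(s) (total 0); column heights now [2 2 3 3 3], max=3
Drop 3: O rot0 at col 1 lands with bottom-row=3; cleared 0 line(s) (total 0); column heights now [2 5 5 3 3], max=5
Drop 4: T rot1 at col 1 lands with bottom-row=5; cleared 0 line(s) (total 0); column heights now [2 8 7 3 3], max=8
Drop 5: L rot0 at col 2 lands with bottom-row=7; cleared 0 line(s) (total 0); column heights now [2 8 8 8 9], max=9

Answer: 0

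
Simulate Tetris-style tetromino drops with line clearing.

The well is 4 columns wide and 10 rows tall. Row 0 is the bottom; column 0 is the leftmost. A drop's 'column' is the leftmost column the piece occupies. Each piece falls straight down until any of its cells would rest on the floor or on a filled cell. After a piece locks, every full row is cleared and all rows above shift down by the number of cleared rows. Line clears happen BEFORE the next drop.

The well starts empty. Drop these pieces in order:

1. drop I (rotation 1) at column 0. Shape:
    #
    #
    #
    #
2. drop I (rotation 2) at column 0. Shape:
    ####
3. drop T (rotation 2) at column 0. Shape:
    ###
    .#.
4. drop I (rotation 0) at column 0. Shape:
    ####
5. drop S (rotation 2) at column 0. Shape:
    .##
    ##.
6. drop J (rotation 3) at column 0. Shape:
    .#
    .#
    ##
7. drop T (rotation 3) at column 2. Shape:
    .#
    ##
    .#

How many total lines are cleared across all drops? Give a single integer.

Answer: 3

Derivation:
Drop 1: I rot1 at col 0 lands with bottom-row=0; cleared 0 line(s) (total 0); column heights now [4 0 0 0], max=4
Drop 2: I rot2 at col 0 lands with bottom-row=4; cleared 1 line(s) (total 1); column heights now [4 0 0 0], max=4
Drop 3: T rot2 at col 0 lands with bottom-row=3; cleared 0 line(s) (total 1); column heights now [5 5 5 0], max=5
Drop 4: I rot0 at col 0 lands with bottom-row=5; cleared 1 line(s) (total 2); column heights now [5 5 5 0], max=5
Drop 5: S rot2 at col 0 lands with bottom-row=5; cleared 0 line(s) (total 2); column heights now [6 7 7 0], max=7
Drop 6: J rot3 at col 0 lands with bottom-row=7; cleared 0 line(s) (total 2); column heights now [8 10 7 0], max=10
Drop 7: T rot3 at col 2 lands with bottom-row=6; cleared 1 line(s) (total 3); column heights now [6 9 7 8], max=9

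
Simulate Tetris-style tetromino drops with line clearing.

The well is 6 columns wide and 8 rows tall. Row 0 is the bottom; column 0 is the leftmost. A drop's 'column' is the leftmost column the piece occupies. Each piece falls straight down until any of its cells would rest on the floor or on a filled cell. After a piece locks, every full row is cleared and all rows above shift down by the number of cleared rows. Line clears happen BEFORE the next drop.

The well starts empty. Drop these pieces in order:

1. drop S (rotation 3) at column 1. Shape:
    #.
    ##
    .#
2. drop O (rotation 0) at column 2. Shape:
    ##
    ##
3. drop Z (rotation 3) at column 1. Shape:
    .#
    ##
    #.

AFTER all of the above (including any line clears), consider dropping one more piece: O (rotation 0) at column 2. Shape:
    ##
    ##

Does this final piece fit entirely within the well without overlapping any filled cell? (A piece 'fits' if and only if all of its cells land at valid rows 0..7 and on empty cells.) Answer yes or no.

Drop 1: S rot3 at col 1 lands with bottom-row=0; cleared 0 line(s) (total 0); column heights now [0 3 2 0 0 0], max=3
Drop 2: O rot0 at col 2 lands with bottom-row=2; cleared 0 line(s) (total 0); column heights now [0 3 4 4 0 0], max=4
Drop 3: Z rot3 at col 1 lands with bottom-row=3; cleared 0 line(s) (total 0); column heights now [0 5 6 4 0 0], max=6
Test piece O rot0 at col 2 (width 2): heights before test = [0 5 6 4 0 0]; fits = True

Answer: yes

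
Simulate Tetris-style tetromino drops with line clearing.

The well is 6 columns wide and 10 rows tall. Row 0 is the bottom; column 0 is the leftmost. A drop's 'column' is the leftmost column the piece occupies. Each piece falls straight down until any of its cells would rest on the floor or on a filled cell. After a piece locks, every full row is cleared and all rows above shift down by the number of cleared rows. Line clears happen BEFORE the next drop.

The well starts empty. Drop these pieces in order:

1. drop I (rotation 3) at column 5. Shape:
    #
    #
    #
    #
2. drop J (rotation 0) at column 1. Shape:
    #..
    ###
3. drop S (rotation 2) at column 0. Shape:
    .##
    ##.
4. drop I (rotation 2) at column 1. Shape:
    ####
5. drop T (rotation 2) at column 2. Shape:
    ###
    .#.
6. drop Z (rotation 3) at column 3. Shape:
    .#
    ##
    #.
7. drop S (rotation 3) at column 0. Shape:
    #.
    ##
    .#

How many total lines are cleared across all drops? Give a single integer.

Answer: 0

Derivation:
Drop 1: I rot3 at col 5 lands with bottom-row=0; cleared 0 line(s) (total 0); column heights now [0 0 0 0 0 4], max=4
Drop 2: J rot0 at col 1 lands with bottom-row=0; cleared 0 line(s) (total 0); column heights now [0 2 1 1 0 4], max=4
Drop 3: S rot2 at col 0 lands with bottom-row=2; cleared 0 line(s) (total 0); column heights now [3 4 4 1 0 4], max=4
Drop 4: I rot2 at col 1 lands with bottom-row=4; cleared 0 line(s) (total 0); column heights now [3 5 5 5 5 4], max=5
Drop 5: T rot2 at col 2 lands with bottom-row=5; cleared 0 line(s) (total 0); column heights now [3 5 7 7 7 4], max=7
Drop 6: Z rot3 at col 3 lands with bottom-row=7; cleared 0 line(s) (total 0); column heights now [3 5 7 9 10 4], max=10
Drop 7: S rot3 at col 0 lands with bottom-row=5; cleared 0 line(s) (total 0); column heights now [8 7 7 9 10 4], max=10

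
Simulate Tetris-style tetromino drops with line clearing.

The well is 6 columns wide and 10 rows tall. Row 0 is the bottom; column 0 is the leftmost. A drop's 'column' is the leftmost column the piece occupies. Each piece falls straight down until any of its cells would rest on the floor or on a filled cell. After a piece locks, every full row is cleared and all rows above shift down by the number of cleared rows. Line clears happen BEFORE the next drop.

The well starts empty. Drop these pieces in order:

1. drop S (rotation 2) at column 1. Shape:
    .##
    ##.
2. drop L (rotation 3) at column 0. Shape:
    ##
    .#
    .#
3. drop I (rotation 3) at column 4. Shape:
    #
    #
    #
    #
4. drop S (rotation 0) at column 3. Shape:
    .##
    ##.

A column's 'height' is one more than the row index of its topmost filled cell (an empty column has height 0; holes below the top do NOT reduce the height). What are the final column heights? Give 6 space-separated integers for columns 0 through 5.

Drop 1: S rot2 at col 1 lands with bottom-row=0; cleared 0 line(s) (total 0); column heights now [0 1 2 2 0 0], max=2
Drop 2: L rot3 at col 0 lands with bottom-row=1; cleared 0 line(s) (total 0); column heights now [4 4 2 2 0 0], max=4
Drop 3: I rot3 at col 4 lands with bottom-row=0; cleared 0 line(s) (total 0); column heights now [4 4 2 2 4 0], max=4
Drop 4: S rot0 at col 3 lands with bottom-row=4; cleared 0 line(s) (total 0); column heights now [4 4 2 5 6 6], max=6

Answer: 4 4 2 5 6 6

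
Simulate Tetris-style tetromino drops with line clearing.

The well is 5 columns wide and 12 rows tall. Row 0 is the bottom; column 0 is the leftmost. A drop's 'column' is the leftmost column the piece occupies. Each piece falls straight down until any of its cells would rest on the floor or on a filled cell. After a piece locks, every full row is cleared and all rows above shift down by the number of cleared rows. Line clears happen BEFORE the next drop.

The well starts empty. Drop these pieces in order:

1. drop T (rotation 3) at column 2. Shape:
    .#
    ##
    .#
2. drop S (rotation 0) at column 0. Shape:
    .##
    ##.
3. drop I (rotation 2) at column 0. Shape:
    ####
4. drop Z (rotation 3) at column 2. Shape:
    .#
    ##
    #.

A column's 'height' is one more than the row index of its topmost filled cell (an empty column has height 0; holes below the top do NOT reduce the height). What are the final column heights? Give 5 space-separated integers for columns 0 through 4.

Drop 1: T rot3 at col 2 lands with bottom-row=0; cleared 0 line(s) (total 0); column heights now [0 0 2 3 0], max=3
Drop 2: S rot0 at col 0 lands with bottom-row=1; cleared 0 line(s) (total 0); column heights now [2 3 3 3 0], max=3
Drop 3: I rot2 at col 0 lands with bottom-row=3; cleared 0 line(s) (total 0); column heights now [4 4 4 4 0], max=4
Drop 4: Z rot3 at col 2 lands with bottom-row=4; cleared 0 line(s) (total 0); column heights now [4 4 6 7 0], max=7

Answer: 4 4 6 7 0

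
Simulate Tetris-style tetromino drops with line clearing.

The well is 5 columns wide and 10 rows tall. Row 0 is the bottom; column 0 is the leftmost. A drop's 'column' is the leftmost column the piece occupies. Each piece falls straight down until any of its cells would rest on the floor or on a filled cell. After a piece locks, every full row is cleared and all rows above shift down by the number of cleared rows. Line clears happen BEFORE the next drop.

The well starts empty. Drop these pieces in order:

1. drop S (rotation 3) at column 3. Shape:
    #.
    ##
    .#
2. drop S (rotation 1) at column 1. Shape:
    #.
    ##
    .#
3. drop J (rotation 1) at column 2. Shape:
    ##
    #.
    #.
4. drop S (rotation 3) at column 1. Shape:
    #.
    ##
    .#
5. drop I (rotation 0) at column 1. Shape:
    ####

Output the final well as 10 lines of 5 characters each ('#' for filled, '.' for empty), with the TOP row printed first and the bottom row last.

Drop 1: S rot3 at col 3 lands with bottom-row=0; cleared 0 line(s) (total 0); column heights now [0 0 0 3 2], max=3
Drop 2: S rot1 at col 1 lands with bottom-row=0; cleared 0 line(s) (total 0); column heights now [0 3 2 3 2], max=3
Drop 3: J rot1 at col 2 lands with bottom-row=2; cleared 0 line(s) (total 0); column heights now [0 3 5 5 2], max=5
Drop 4: S rot3 at col 1 lands with bottom-row=5; cleared 0 line(s) (total 0); column heights now [0 8 7 5 2], max=8
Drop 5: I rot0 at col 1 lands with bottom-row=8; cleared 0 line(s) (total 0); column heights now [0 9 9 9 9], max=9

Answer: .....
.####
.#...
.##..
..#..
..##.
..#..
.###.
.####
..#.#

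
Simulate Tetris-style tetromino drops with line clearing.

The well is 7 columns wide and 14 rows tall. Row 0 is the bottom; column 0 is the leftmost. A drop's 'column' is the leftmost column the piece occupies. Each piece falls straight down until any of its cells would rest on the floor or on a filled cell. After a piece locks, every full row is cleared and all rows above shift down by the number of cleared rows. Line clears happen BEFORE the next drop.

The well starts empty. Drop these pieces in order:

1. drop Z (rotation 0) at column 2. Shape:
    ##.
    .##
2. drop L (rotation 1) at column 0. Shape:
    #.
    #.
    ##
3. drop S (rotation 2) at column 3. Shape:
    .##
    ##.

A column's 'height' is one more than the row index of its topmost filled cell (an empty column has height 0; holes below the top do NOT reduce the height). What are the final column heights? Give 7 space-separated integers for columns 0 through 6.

Drop 1: Z rot0 at col 2 lands with bottom-row=0; cleared 0 line(s) (total 0); column heights now [0 0 2 2 1 0 0], max=2
Drop 2: L rot1 at col 0 lands with bottom-row=0; cleared 0 line(s) (total 0); column heights now [3 1 2 2 1 0 0], max=3
Drop 3: S rot2 at col 3 lands with bottom-row=2; cleared 0 line(s) (total 0); column heights now [3 1 2 3 4 4 0], max=4

Answer: 3 1 2 3 4 4 0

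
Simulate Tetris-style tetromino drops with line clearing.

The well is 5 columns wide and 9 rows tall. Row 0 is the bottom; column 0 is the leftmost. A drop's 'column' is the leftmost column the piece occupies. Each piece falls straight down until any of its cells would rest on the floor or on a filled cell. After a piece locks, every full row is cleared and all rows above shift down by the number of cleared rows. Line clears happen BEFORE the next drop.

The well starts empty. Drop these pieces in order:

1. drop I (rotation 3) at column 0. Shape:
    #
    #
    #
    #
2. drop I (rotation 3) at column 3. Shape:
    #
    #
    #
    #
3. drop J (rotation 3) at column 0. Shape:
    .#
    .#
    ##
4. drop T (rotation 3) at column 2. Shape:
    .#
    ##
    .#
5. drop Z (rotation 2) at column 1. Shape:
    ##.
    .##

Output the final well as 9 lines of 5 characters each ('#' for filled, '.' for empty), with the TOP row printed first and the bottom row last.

Drop 1: I rot3 at col 0 lands with bottom-row=0; cleared 0 line(s) (total 0); column heights now [4 0 0 0 0], max=4
Drop 2: I rot3 at col 3 lands with bottom-row=0; cleared 0 line(s) (total 0); column heights now [4 0 0 4 0], max=4
Drop 3: J rot3 at col 0 lands with bottom-row=4; cleared 0 line(s) (total 0); column heights now [5 7 0 4 0], max=7
Drop 4: T rot3 at col 2 lands with bottom-row=4; cleared 0 line(s) (total 0); column heights now [5 7 6 7 0], max=7
Drop 5: Z rot2 at col 1 lands with bottom-row=7; cleared 0 line(s) (total 0); column heights now [5 9 9 8 0], max=9

Answer: .##..
..##.
.#.#.
.###.
##.#.
#..#.
#..#.
#..#.
#..#.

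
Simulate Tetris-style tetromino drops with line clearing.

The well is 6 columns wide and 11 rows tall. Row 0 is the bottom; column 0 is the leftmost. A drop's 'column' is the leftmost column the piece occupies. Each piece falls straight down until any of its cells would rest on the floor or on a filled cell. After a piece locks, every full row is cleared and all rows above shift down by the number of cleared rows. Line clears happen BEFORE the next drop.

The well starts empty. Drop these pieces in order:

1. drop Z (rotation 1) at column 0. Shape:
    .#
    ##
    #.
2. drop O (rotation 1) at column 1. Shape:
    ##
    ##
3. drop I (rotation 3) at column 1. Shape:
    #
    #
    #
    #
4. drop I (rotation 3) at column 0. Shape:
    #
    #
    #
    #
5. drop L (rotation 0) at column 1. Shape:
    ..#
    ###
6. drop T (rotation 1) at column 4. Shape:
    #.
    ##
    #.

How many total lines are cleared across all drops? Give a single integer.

Drop 1: Z rot1 at col 0 lands with bottom-row=0; cleared 0 line(s) (total 0); column heights now [2 3 0 0 0 0], max=3
Drop 2: O rot1 at col 1 lands with bottom-row=3; cleared 0 line(s) (total 0); column heights now [2 5 5 0 0 0], max=5
Drop 3: I rot3 at col 1 lands with bottom-row=5; cleared 0 line(s) (total 0); column heights now [2 9 5 0 0 0], max=9
Drop 4: I rot3 at col 0 lands with bottom-row=2; cleared 0 line(s) (total 0); column heights now [6 9 5 0 0 0], max=9
Drop 5: L rot0 at col 1 lands with bottom-row=9; cleared 0 line(s) (total 0); column heights now [6 10 10 11 0 0], max=11
Drop 6: T rot1 at col 4 lands with bottom-row=0; cleared 0 line(s) (total 0); column heights now [6 10 10 11 3 2], max=11

Answer: 0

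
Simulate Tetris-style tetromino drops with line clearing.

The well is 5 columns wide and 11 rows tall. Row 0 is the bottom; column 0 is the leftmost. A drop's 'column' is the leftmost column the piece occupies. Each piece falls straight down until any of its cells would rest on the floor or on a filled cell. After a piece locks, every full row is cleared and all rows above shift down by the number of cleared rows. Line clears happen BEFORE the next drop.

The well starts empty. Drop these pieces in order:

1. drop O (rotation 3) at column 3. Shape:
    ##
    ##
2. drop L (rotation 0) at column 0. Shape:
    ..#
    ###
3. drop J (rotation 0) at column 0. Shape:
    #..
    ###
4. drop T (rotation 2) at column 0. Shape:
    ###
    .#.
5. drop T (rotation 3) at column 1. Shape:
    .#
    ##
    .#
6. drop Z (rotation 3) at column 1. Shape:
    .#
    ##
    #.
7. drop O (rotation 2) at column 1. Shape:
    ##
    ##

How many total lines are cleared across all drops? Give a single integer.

Drop 1: O rot3 at col 3 lands with bottom-row=0; cleared 0 line(s) (total 0); column heights now [0 0 0 2 2], max=2
Drop 2: L rot0 at col 0 lands with bottom-row=0; cleared 1 line(s) (total 1); column heights now [0 0 1 1 1], max=1
Drop 3: J rot0 at col 0 lands with bottom-row=1; cleared 0 line(s) (total 1); column heights now [3 2 2 1 1], max=3
Drop 4: T rot2 at col 0 lands with bottom-row=2; cleared 0 line(s) (total 1); column heights now [4 4 4 1 1], max=4
Drop 5: T rot3 at col 1 lands with bottom-row=4; cleared 0 line(s) (total 1); column heights now [4 6 7 1 1], max=7
Drop 6: Z rot3 at col 1 lands with bottom-row=6; cleared 0 line(s) (total 1); column heights now [4 8 9 1 1], max=9
Drop 7: O rot2 at col 1 lands with bottom-row=9; cleared 0 line(s) (total 1); column heights now [4 11 11 1 1], max=11

Answer: 1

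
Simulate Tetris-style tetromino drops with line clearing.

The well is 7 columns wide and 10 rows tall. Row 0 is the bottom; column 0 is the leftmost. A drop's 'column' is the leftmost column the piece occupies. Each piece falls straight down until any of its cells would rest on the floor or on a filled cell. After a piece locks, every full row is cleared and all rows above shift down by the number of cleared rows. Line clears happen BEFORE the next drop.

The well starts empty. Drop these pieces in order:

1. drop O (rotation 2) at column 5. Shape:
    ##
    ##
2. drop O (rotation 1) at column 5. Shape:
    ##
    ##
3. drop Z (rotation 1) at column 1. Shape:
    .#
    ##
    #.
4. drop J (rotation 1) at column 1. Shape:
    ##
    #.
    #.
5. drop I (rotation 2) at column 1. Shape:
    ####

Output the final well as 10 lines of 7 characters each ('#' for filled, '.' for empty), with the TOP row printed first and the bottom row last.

Drop 1: O rot2 at col 5 lands with bottom-row=0; cleared 0 line(s) (total 0); column heights now [0 0 0 0 0 2 2], max=2
Drop 2: O rot1 at col 5 lands with bottom-row=2; cleared 0 line(s) (total 0); column heights now [0 0 0 0 0 4 4], max=4
Drop 3: Z rot1 at col 1 lands with bottom-row=0; cleared 0 line(s) (total 0); column heights now [0 2 3 0 0 4 4], max=4
Drop 4: J rot1 at col 1 lands with bottom-row=2; cleared 0 line(s) (total 0); column heights now [0 5 5 0 0 4 4], max=5
Drop 5: I rot2 at col 1 lands with bottom-row=5; cleared 0 line(s) (total 0); column heights now [0 6 6 6 6 4 4], max=6

Answer: .......
.......
.......
.......
.####..
.##....
.#...##
.##..##
.##..##
.#...##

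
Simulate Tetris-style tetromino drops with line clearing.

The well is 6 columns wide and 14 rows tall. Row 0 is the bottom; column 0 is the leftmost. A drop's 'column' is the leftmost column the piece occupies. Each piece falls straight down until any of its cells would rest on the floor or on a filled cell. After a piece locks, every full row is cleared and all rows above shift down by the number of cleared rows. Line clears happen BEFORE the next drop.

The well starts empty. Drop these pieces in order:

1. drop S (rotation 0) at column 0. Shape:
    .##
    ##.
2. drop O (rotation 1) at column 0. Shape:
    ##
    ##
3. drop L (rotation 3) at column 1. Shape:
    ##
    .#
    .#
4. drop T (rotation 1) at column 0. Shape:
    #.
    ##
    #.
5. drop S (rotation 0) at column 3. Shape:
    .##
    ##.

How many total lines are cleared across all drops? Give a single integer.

Answer: 0

Derivation:
Drop 1: S rot0 at col 0 lands with bottom-row=0; cleared 0 line(s) (total 0); column heights now [1 2 2 0 0 0], max=2
Drop 2: O rot1 at col 0 lands with bottom-row=2; cleared 0 line(s) (total 0); column heights now [4 4 2 0 0 0], max=4
Drop 3: L rot3 at col 1 lands with bottom-row=2; cleared 0 line(s) (total 0); column heights now [4 5 5 0 0 0], max=5
Drop 4: T rot1 at col 0 lands with bottom-row=4; cleared 0 line(s) (total 0); column heights now [7 6 5 0 0 0], max=7
Drop 5: S rot0 at col 3 lands with bottom-row=0; cleared 0 line(s) (total 0); column heights now [7 6 5 1 2 2], max=7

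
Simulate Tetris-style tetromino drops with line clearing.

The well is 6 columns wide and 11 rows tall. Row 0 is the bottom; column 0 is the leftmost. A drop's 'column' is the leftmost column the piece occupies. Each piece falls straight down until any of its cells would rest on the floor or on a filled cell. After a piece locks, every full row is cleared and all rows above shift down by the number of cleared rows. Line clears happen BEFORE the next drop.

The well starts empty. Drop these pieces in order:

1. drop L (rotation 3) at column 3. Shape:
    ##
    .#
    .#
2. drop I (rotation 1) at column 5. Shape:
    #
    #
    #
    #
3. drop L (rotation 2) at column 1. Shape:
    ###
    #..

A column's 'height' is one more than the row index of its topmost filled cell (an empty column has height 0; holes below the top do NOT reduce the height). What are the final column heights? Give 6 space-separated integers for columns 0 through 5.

Answer: 0 4 4 4 3 4

Derivation:
Drop 1: L rot3 at col 3 lands with bottom-row=0; cleared 0 line(s) (total 0); column heights now [0 0 0 3 3 0], max=3
Drop 2: I rot1 at col 5 lands with bottom-row=0; cleared 0 line(s) (total 0); column heights now [0 0 0 3 3 4], max=4
Drop 3: L rot2 at col 1 lands with bottom-row=2; cleared 0 line(s) (total 0); column heights now [0 4 4 4 3 4], max=4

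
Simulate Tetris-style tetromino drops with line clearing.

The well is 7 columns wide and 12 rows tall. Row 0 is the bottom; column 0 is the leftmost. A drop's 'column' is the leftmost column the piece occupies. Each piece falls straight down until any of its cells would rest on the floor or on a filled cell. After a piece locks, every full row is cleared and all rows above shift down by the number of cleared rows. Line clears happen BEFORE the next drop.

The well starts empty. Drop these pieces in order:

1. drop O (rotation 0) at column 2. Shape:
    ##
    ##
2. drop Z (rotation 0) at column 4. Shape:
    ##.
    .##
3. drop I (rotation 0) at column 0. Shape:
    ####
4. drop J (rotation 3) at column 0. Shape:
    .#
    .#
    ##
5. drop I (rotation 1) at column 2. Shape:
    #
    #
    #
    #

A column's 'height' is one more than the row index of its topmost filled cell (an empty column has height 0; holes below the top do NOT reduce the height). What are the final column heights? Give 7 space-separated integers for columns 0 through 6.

Answer: 4 6 7 3 2 2 1

Derivation:
Drop 1: O rot0 at col 2 lands with bottom-row=0; cleared 0 line(s) (total 0); column heights now [0 0 2 2 0 0 0], max=2
Drop 2: Z rot0 at col 4 lands with bottom-row=0; cleared 0 line(s) (total 0); column heights now [0 0 2 2 2 2 1], max=2
Drop 3: I rot0 at col 0 lands with bottom-row=2; cleared 0 line(s) (total 0); column heights now [3 3 3 3 2 2 1], max=3
Drop 4: J rot3 at col 0 lands with bottom-row=3; cleared 0 line(s) (total 0); column heights now [4 6 3 3 2 2 1], max=6
Drop 5: I rot1 at col 2 lands with bottom-row=3; cleared 0 line(s) (total 0); column heights now [4 6 7 3 2 2 1], max=7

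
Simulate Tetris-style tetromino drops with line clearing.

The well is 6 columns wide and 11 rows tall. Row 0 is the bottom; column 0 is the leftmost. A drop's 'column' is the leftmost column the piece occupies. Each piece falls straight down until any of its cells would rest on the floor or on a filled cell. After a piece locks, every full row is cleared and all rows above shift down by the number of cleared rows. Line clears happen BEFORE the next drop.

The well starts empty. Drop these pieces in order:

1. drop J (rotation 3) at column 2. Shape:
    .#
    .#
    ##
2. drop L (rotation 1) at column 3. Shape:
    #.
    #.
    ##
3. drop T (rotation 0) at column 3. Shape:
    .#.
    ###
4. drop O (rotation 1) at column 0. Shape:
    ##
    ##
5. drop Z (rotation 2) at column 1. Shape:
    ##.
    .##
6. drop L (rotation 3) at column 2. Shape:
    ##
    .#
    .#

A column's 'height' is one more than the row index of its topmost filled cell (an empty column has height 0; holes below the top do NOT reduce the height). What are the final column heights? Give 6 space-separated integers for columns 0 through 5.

Answer: 2 9 11 11 8 7

Derivation:
Drop 1: J rot3 at col 2 lands with bottom-row=0; cleared 0 line(s) (total 0); column heights now [0 0 1 3 0 0], max=3
Drop 2: L rot1 at col 3 lands with bottom-row=3; cleared 0 line(s) (total 0); column heights now [0 0 1 6 4 0], max=6
Drop 3: T rot0 at col 3 lands with bottom-row=6; cleared 0 line(s) (total 0); column heights now [0 0 1 7 8 7], max=8
Drop 4: O rot1 at col 0 lands with bottom-row=0; cleared 0 line(s) (total 0); column heights now [2 2 1 7 8 7], max=8
Drop 5: Z rot2 at col 1 lands with bottom-row=7; cleared 0 line(s) (total 0); column heights now [2 9 9 8 8 7], max=9
Drop 6: L rot3 at col 2 lands with bottom-row=8; cleared 0 line(s) (total 0); column heights now [2 9 11 11 8 7], max=11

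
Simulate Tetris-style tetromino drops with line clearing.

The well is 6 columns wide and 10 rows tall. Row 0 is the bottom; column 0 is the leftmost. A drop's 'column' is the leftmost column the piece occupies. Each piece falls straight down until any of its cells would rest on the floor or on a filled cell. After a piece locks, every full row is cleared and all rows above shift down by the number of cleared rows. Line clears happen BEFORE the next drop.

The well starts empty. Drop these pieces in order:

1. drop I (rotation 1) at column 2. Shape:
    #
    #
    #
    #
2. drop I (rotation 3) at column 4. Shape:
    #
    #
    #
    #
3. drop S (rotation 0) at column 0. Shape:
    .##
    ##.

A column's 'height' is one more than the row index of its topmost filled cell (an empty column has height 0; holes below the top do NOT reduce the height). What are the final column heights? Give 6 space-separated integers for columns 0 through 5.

Answer: 4 5 5 0 4 0

Derivation:
Drop 1: I rot1 at col 2 lands with bottom-row=0; cleared 0 line(s) (total 0); column heights now [0 0 4 0 0 0], max=4
Drop 2: I rot3 at col 4 lands with bottom-row=0; cleared 0 line(s) (total 0); column heights now [0 0 4 0 4 0], max=4
Drop 3: S rot0 at col 0 lands with bottom-row=3; cleared 0 line(s) (total 0); column heights now [4 5 5 0 4 0], max=5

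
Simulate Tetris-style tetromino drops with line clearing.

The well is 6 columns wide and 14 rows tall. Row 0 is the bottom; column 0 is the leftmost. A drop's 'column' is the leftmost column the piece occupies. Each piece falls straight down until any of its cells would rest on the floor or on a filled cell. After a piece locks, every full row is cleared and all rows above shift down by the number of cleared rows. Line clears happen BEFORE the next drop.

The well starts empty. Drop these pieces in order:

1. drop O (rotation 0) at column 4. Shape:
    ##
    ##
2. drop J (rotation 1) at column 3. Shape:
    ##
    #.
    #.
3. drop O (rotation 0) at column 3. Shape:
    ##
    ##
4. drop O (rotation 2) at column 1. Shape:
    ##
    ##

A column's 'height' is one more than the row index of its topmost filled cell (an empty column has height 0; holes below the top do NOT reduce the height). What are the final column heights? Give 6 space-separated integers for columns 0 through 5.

Drop 1: O rot0 at col 4 lands with bottom-row=0; cleared 0 line(s) (total 0); column heights now [0 0 0 0 2 2], max=2
Drop 2: J rot1 at col 3 lands with bottom-row=0; cleared 0 line(s) (total 0); column heights now [0 0 0 3 3 2], max=3
Drop 3: O rot0 at col 3 lands with bottom-row=3; cleared 0 line(s) (total 0); column heights now [0 0 0 5 5 2], max=5
Drop 4: O rot2 at col 1 lands with bottom-row=0; cleared 0 line(s) (total 0); column heights now [0 2 2 5 5 2], max=5

Answer: 0 2 2 5 5 2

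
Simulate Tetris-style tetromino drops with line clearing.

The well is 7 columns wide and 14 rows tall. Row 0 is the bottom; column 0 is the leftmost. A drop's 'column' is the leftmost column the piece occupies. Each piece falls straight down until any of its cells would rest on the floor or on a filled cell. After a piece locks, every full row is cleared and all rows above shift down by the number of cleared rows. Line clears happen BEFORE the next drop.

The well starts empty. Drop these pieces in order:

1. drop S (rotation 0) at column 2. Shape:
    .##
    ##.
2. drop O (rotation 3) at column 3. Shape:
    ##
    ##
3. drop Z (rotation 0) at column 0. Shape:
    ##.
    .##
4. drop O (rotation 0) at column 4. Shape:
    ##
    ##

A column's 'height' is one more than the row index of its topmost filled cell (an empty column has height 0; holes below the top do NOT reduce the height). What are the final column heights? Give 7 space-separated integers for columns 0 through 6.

Drop 1: S rot0 at col 2 lands with bottom-row=0; cleared 0 line(s) (total 0); column heights now [0 0 1 2 2 0 0], max=2
Drop 2: O rot3 at col 3 lands with bottom-row=2; cleared 0 line(s) (total 0); column heights now [0 0 1 4 4 0 0], max=4
Drop 3: Z rot0 at col 0 lands with bottom-row=1; cleared 0 line(s) (total 0); column heights now [3 3 2 4 4 0 0], max=4
Drop 4: O rot0 at col 4 lands with bottom-row=4; cleared 0 line(s) (total 0); column heights now [3 3 2 4 6 6 0], max=6

Answer: 3 3 2 4 6 6 0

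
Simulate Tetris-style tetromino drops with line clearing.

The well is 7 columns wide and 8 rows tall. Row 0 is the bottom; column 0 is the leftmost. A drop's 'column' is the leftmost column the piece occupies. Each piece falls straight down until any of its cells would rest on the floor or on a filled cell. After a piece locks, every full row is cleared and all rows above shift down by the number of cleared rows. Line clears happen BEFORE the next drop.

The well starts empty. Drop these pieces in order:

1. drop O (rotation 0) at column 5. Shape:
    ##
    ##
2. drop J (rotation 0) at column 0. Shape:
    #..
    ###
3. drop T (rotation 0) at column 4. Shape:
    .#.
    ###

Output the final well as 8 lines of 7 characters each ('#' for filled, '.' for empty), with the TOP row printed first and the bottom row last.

Drop 1: O rot0 at col 5 lands with bottom-row=0; cleared 0 line(s) (total 0); column heights now [0 0 0 0 0 2 2], max=2
Drop 2: J rot0 at col 0 lands with bottom-row=0; cleared 0 line(s) (total 0); column heights now [2 1 1 0 0 2 2], max=2
Drop 3: T rot0 at col 4 lands with bottom-row=2; cleared 0 line(s) (total 0); column heights now [2 1 1 0 3 4 3], max=4

Answer: .......
.......
.......
.......
.....#.
....###
#....##
###..##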